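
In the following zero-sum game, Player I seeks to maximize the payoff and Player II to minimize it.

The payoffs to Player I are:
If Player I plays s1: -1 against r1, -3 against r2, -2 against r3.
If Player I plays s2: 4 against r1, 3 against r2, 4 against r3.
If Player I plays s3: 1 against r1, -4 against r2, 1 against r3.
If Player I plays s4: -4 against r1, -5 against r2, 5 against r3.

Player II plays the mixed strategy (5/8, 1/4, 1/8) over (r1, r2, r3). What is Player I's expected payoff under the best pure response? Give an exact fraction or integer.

15/4

s1: (-1)·(5/8) + (-3)·(1/4) + (-2)·(1/8) = -13/8.
s2: (4)·(5/8) + (3)·(1/4) + (4)·(1/8) = 15/4.
s3: (1)·(5/8) + (-4)·(1/4) + (1)·(1/8) = -1/4.
s4: (-4)·(5/8) + (-5)·(1/4) + (5)·(1/8) = -25/8.
The best pure response is s2 with expected payoff 15/4.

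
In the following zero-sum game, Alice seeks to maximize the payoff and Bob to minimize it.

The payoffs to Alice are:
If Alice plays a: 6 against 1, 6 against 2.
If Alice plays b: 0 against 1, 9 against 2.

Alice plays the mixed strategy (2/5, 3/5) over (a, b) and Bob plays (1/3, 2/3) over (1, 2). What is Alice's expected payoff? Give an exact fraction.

6

Against (1/3, 2/3), each row's expected payoff is a: 6; b: 6.
Taking the (2/5, 3/5)-weighted average: (2/5)·(6) + (3/5)·(6) = 6.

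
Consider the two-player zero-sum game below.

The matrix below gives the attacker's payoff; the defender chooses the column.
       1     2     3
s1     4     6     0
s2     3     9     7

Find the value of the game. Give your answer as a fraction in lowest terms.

Column 2 is strictly dominated by 1 for the defender (it gives the attacker more in every row).
The remaining 2×2 game on (s1, s2) × (1, 3) has no saddle point. Let the attacker play s1 with probability p; indifference gives 4p + 3(1−p) = 7(1−p), so p = 1/2.
Similarly the defender's optimal q on 1 is 7/8, and the value is 4·(7/8) + (0)·(1/8) = 7/2.

7/2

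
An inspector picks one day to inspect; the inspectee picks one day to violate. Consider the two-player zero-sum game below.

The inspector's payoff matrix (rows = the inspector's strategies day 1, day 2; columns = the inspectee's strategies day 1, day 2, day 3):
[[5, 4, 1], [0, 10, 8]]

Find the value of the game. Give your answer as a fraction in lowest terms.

Column day 2 is strictly dominated by day 3 for the inspectee (it gives the inspector more in every row).
The remaining 2×2 game on (day 1, day 2) × (day 1, day 3) has no saddle point. Let the inspector play day 1 with probability p; indifference gives 5p = p + 8(1−p), so p = 2/3.
Similarly the inspectee's optimal q on day 1 is 7/12, and the value is 5·(7/12) + (1)·(5/12) = 10/3.

10/3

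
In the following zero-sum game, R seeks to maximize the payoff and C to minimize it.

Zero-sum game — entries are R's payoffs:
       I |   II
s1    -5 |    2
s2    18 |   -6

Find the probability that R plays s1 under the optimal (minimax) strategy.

24/31

Row minima are -5 and -6, so R's maximin is -5; column maxima are 18 and 2, so C's minimax is 2. These differ, so the equilibrium is in mixed strategies.
Let R play s1 with probability p. C is indifferent when −5p + 18(1−p) = 2p − 6(1−p), giving p = 24/31.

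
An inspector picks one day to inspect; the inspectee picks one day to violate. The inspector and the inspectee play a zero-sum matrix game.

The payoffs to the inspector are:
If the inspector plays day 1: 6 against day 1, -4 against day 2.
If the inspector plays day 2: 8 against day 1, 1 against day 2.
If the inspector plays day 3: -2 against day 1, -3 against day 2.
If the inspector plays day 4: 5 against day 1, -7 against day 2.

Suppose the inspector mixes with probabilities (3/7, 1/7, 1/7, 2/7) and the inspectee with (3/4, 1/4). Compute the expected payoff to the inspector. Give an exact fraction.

Against (3/4, 1/4), each row's expected payoff is day 1: 7/2; day 2: 25/4; day 3: -9/4; day 4: 2.
Taking the (3/7, 1/7, 1/7, 2/7)-weighted average: (3/7)·(7/2) + (1/7)·(25/4) + (1/7)·(-9/4) + (2/7)·(2) = 37/14.

37/14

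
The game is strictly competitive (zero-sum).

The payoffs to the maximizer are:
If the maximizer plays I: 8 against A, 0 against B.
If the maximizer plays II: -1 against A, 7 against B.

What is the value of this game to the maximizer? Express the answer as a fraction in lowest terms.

7/2

Row minima are 0 and -1, so the maximizer's maximin is 0; column maxima are 8 and 7, so the minimizer's minimax is 7. These differ, so the equilibrium is in mixed strategies.
Let the maximizer play I with probability p. The minimizer is indifferent when 8p − (1−p) = 7(1−p), giving p = 1/2.
Let the minimizer play A with probability q. The maximizer is indifferent when 8q = −q + 7(1−q), giving q = 7/16.
The value is 8·(7/16) + (0)·(9/16) = 7/2.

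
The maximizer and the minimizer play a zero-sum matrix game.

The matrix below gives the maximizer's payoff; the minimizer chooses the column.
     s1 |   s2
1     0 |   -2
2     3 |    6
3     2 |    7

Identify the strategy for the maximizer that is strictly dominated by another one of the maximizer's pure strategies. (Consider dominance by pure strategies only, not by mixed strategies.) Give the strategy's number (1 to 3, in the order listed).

1

Compare 1 with 2: 3 > 0, 6 > -2.
So 2 strictly dominates 1 for the maximizer; 1 is strictly dominated.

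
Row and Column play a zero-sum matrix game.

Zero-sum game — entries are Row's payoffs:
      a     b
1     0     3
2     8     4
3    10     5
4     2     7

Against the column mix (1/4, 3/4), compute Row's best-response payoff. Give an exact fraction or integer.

25/4

1: (0)·(1/4) + (3)·(3/4) = 9/4.
2: (8)·(1/4) + (4)·(3/4) = 5.
3: (10)·(1/4) + (5)·(3/4) = 25/4.
4: (2)·(1/4) + (7)·(3/4) = 23/4.
The best pure response is 3 with expected payoff 25/4.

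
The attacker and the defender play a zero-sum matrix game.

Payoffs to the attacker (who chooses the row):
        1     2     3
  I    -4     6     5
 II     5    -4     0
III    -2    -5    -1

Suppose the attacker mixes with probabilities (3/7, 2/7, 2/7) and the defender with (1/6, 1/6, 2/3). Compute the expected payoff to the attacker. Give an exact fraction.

Against (1/6, 1/6, 2/3), each row's expected payoff is I: 11/3; II: 1/6; III: -11/6.
Taking the (3/7, 2/7, 2/7)-weighted average: (3/7)·(11/3) + (2/7)·(1/6) + (2/7)·(-11/6) = 23/21.

23/21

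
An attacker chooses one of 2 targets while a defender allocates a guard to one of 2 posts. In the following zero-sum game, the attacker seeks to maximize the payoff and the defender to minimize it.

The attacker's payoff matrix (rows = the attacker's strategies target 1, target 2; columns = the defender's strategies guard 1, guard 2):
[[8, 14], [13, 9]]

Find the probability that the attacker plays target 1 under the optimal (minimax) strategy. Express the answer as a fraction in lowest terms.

2/5

Row minima are 8 and 9, so the attacker's maximin is 9; column maxima are 13 and 14, so the defender's minimax is 13. These differ, so the equilibrium is in mixed strategies.
Let the attacker play target 1 with probability p. The defender is indifferent when 8p + 13(1−p) = 14p + 9(1−p), giving p = 2/5.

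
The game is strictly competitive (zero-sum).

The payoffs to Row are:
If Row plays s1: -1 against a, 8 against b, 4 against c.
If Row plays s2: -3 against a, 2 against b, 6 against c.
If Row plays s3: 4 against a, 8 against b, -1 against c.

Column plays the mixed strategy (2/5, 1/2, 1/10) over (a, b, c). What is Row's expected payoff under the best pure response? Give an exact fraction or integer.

s1: (-1)·(2/5) + (8)·(1/2) + (4)·(1/10) = 4.
s2: (-3)·(2/5) + (2)·(1/2) + (6)·(1/10) = 2/5.
s3: (4)·(2/5) + (8)·(1/2) + (-1)·(1/10) = 11/2.
The best pure response is s3 with expected payoff 11/2.

11/2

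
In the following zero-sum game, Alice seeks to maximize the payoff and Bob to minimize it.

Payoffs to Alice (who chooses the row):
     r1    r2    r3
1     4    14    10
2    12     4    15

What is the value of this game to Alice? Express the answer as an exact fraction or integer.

Column r3 is strictly dominated by r1 for Bob (it gives Alice more in every row).
The remaining 2×2 game on (1, 2) × (r1, r2) has no saddle point. Let Alice play 1 with probability p; indifference gives 4p + 12(1−p) = 14p + 4(1−p), so p = 4/9.
Similarly Bob's optimal q on r1 is 5/9, and the value is 4·(5/9) + (14)·(4/9) = 76/9.

76/9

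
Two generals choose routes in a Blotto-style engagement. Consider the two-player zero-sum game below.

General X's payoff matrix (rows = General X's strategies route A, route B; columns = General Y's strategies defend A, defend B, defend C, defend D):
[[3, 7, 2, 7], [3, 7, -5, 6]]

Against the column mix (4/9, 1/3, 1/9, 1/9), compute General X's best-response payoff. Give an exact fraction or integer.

14/3

route A: (3)·(4/9) + (7)·(1/3) + (2)·(1/9) + (7)·(1/9) = 14/3.
route B: (3)·(4/9) + (7)·(1/3) + (-5)·(1/9) + (6)·(1/9) = 34/9.
The best pure response is route A with expected payoff 14/3.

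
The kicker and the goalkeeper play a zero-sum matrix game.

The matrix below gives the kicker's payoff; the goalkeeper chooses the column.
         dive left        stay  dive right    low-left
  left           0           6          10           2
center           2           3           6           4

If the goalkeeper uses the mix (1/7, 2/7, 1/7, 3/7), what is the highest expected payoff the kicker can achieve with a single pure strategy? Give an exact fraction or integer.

left: (0)·(1/7) + (6)·(2/7) + (10)·(1/7) + (2)·(3/7) = 4.
center: (2)·(1/7) + (3)·(2/7) + (6)·(1/7) + (4)·(3/7) = 26/7.
The best pure response is left with expected payoff 4.

4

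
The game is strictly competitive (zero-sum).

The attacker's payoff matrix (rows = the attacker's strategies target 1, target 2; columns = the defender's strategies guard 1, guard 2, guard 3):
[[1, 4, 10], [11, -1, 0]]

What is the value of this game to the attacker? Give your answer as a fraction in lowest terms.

3

Column guard 3 is strictly dominated by guard 2 for the defender (it gives the attacker more in every row).
The remaining 2×2 game on (target 1, target 2) × (guard 1, guard 2) has no saddle point. Let the attacker play target 1 with probability p; indifference gives p + 11(1−p) = 4p − (1−p), so p = 4/5.
Similarly the defender's optimal q on guard 1 is 1/3, and the value is 1·(1/3) + (4)·(2/3) = 3.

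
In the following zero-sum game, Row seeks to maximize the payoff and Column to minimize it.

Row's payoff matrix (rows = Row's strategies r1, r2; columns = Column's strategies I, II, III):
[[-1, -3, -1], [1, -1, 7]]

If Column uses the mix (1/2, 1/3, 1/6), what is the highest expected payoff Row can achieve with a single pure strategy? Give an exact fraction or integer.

4/3

r1: (-1)·(1/2) + (-3)·(1/3) + (-1)·(1/6) = -5/3.
r2: (1)·(1/2) + (-1)·(1/3) + (7)·(1/6) = 4/3.
The best pure response is r2 with expected payoff 4/3.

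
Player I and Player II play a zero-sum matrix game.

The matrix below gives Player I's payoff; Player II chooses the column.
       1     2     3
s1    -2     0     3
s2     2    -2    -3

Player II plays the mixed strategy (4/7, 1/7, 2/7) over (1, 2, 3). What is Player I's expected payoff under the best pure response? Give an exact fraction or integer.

s1: (-2)·(4/7) + (0)·(1/7) + (3)·(2/7) = -2/7.
s2: (2)·(4/7) + (-2)·(1/7) + (-3)·(2/7) = 0.
The best pure response is s2 with expected payoff 0.

0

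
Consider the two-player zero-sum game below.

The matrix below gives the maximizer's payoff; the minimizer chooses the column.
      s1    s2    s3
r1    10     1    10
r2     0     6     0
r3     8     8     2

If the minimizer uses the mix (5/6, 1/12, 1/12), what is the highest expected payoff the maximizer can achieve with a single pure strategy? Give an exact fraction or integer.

37/4

r1: (10)·(5/6) + (1)·(1/12) + (10)·(1/12) = 37/4.
r2: (0)·(5/6) + (6)·(1/12) + (0)·(1/12) = 1/2.
r3: (8)·(5/6) + (8)·(1/12) + (2)·(1/12) = 15/2.
The best pure response is r1 with expected payoff 37/4.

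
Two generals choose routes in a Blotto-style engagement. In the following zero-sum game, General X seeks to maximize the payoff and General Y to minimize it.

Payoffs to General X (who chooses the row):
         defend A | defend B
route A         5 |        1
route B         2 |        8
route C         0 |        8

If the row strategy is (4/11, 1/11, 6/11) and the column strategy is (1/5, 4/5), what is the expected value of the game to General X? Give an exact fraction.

Against (1/5, 4/5), each row's expected payoff is route A: 9/5; route B: 34/5; route C: 32/5.
Taking the (4/11, 1/11, 6/11)-weighted average: (4/11)·(9/5) + (1/11)·(34/5) + (6/11)·(32/5) = 262/55.

262/55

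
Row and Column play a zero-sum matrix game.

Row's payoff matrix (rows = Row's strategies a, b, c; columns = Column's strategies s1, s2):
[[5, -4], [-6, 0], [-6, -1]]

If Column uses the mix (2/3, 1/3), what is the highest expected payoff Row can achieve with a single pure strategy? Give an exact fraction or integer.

2

a: (5)·(2/3) + (-4)·(1/3) = 2.
b: (-6)·(2/3) + (0)·(1/3) = -4.
c: (-6)·(2/3) + (-1)·(1/3) = -13/3.
The best pure response is a with expected payoff 2.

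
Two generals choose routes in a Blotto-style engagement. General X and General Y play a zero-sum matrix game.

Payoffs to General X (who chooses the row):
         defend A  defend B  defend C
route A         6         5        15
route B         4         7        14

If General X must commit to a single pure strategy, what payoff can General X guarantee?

5

The worst-case payoff for each row is route A: 5, route B: 4.
The best of these is 5.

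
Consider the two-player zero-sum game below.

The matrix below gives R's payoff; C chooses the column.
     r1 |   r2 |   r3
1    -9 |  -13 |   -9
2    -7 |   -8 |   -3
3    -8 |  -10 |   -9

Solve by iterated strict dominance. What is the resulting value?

Row 3 is strictly dominated by row 2 (-7>-8, -8>-10, -3>-9); eliminate 3.
Row 1 is strictly dominated by row 2 (-7>-9, -8>-13, -3>-9); eliminate 1.
Column r1 is strictly dominated by r2 for C (-8<-7); eliminate r1.
Column r3 is strictly dominated by r2 for C (-8<-3); eliminate r3.
Only (2, r2) remains, with payoff -8.

-8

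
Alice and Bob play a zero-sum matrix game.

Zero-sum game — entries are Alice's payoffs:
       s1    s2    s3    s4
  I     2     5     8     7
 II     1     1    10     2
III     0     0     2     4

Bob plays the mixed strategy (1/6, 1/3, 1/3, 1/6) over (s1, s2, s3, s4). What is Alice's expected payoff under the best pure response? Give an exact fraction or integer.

I: (2)·(1/6) + (5)·(1/3) + (8)·(1/3) + (7)·(1/6) = 35/6.
II: (1)·(1/6) + (1)·(1/3) + (10)·(1/3) + (2)·(1/6) = 25/6.
III: (0)·(1/6) + (0)·(1/3) + (2)·(1/3) + (4)·(1/6) = 4/3.
The best pure response is I with expected payoff 35/6.

35/6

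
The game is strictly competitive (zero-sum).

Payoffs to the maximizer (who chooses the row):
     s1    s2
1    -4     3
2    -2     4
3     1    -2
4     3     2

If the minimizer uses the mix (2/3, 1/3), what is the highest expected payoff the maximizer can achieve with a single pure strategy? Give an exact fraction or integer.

1: (-4)·(2/3) + (3)·(1/3) = -5/3.
2: (-2)·(2/3) + (4)·(1/3) = 0.
3: (1)·(2/3) + (-2)·(1/3) = 0.
4: (3)·(2/3) + (2)·(1/3) = 8/3.
The best pure response is 4 with expected payoff 8/3.

8/3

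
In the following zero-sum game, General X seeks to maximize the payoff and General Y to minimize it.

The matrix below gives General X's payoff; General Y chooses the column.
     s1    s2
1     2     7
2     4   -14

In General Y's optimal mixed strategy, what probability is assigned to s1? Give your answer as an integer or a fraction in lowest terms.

Row minima are 2 and -14, so General X's maximin is 2; column maxima are 4 and 7, so General Y's minimax is 4. These differ, so the equilibrium is in mixed strategies.
Let General Y play s1 with probability q. General X is indifferent when 2q + 7(1−q) = 4q − 14(1−q), giving q = 21/23.

21/23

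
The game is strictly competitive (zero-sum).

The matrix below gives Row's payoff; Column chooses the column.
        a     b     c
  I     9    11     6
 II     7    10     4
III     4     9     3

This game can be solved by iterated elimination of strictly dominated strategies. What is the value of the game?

Row III is strictly dominated by row I (9>4, 11>9, 6>3); eliminate III.
Column b is strictly dominated by a for Column (9<11, 7<10); eliminate b.
Column a is strictly dominated by c for Column (6<9, 4<7); eliminate a.
Row II is strictly dominated by row I (6>4); eliminate II.
Only (I, c) remains, with payoff 6.

6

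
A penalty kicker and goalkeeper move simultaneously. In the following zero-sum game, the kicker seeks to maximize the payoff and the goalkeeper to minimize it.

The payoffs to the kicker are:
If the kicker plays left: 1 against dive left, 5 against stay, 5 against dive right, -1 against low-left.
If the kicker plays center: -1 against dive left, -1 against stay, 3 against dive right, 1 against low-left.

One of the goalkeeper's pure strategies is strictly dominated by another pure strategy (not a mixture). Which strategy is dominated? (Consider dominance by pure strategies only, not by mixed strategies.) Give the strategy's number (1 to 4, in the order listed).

3

The goalkeeper prefers columns that give the kicker less. Compare dive right with dive left: 1 < 5, -1 < 3.
So dive left strictly dominates dive right for the goalkeeper; dive right is strictly dominated.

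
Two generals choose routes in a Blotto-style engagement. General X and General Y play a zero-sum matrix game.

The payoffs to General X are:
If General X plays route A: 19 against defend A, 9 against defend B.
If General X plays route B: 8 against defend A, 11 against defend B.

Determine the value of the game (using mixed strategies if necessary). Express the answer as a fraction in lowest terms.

137/13

Row minima are 9 and 8, so General X's maximin is 9; column maxima are 19 and 11, so General Y's minimax is 11. These differ, so the equilibrium is in mixed strategies.
Let General X play route A with probability p. General Y is indifferent when 19p + 8(1−p) = 9p + 11(1−p), giving p = 3/13.
Let General Y play defend A with probability q. General X is indifferent when 19q + 9(1−q) = 8q + 11(1−q), giving q = 2/13.
The value is 19·(2/13) + (9)·(11/13) = 137/13.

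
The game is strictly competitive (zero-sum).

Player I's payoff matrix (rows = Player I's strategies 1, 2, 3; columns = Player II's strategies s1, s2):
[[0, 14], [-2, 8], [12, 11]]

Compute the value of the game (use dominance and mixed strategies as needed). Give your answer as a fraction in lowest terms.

Row 2 is strictly dominated by row 1, so Player I never plays it.
The remaining 2×2 game on (1, 3) × (s1, s2) has no saddle point. Let Player I play 1 with probability p; indifference gives 12(1−p) = 14p + 11(1−p), so p = 1/15.
Similarly Player II's optimal q on s1 is 1/5, and the value is 0·(1/5) + (14)·(4/5) = 56/5.

56/5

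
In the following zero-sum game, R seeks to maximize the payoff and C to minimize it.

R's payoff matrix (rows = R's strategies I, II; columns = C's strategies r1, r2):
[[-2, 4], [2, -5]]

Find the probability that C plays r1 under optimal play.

Row minima are -2 and -5, so R's maximin is -2; column maxima are 2 and 4, so C's minimax is 2. These differ, so the equilibrium is in mixed strategies.
Let C play r1 with probability q. R is indifferent when −2q + 4(1−q) = 2q − 5(1−q), giving q = 9/13.

9/13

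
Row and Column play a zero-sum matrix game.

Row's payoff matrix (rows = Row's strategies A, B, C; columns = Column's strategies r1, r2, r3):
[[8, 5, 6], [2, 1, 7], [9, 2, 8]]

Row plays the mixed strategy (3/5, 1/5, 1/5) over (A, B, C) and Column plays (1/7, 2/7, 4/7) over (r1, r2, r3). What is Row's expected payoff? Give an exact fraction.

29/5

Against (1/7, 2/7, 4/7), each row's expected payoff is A: 6; B: 32/7; C: 45/7.
Taking the (3/5, 1/5, 1/5)-weighted average: (3/5)·(6) + (1/5)·(32/7) + (1/5)·(45/7) = 29/5.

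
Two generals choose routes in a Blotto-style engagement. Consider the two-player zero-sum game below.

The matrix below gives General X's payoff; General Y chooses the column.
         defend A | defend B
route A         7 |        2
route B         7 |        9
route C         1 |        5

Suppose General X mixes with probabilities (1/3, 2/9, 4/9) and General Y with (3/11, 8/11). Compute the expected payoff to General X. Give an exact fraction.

Against (3/11, 8/11), each row's expected payoff is route A: 37/11; route B: 93/11; route C: 43/11.
Taking the (1/3, 2/9, 4/9)-weighted average: (1/3)·(37/11) + (2/9)·(93/11) + (4/9)·(43/11) = 469/99.

469/99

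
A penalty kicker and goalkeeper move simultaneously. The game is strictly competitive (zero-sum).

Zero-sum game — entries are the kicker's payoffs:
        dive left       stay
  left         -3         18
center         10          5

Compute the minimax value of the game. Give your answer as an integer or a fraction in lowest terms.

Row minima are -3 and 5, so the kicker's maximin is 5; column maxima are 10 and 18, so the goalkeeper's minimax is 10. These differ, so the equilibrium is in mixed strategies.
Let the kicker play left with probability p. The goalkeeper is indifferent when −3p + 10(1−p) = 18p + 5(1−p), giving p = 5/26.
Let the goalkeeper play dive left with probability q. The kicker is indifferent when −3q + 18(1−q) = 10q + 5(1−q), giving q = 1/2.
The value is -3·(1/2) + (18)·(1/2) = 15/2.

15/2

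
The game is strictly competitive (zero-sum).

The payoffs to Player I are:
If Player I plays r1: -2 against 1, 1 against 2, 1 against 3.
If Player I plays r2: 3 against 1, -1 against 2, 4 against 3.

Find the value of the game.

1/7

Column 3 is strictly dominated by 1 for Player II (it gives Player I more in every row).
The remaining 2×2 game on (r1, r2) × (1, 2) has no saddle point. Let Player I play r1 with probability p; indifference gives −2p + 3(1−p) = p − (1−p), so p = 4/7.
Similarly Player II's optimal q on 1 is 2/7, and the value is -2·(2/7) + (1)·(5/7) = 1/7.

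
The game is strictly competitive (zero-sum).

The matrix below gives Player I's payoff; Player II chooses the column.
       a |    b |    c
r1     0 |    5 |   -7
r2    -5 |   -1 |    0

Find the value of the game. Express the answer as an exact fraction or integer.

-35/12

Column b is strictly dominated by a for Player II (it gives Player I more in every row).
The remaining 2×2 game on (r1, r2) × (a, c) has no saddle point. Let Player I play r1 with probability p; indifference gives −5(1−p) = −7p, so p = 5/12.
Similarly Player II's optimal q on a is 7/12, and the value is 0·(7/12) + (-7)·(5/12) = -35/12.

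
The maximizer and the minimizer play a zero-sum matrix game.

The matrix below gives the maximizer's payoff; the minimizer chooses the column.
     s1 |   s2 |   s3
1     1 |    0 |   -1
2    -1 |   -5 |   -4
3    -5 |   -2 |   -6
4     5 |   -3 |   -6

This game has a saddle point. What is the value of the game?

Row minima: -1, -5, -6, -6 → the maximizer's maximin is -1.
Column maxima: 5, 0, -1 → the minimizer's minimax is -1.
They coincide at (1, s3), so the value is -1.

-1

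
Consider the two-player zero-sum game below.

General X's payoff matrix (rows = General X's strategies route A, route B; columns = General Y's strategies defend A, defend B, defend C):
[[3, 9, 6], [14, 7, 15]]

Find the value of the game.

105/13

Column defend C is strictly dominated by defend A for General Y (it gives General X more in every row).
The remaining 2×2 game on (route A, route B) × (defend A, defend B) has no saddle point. Let General X play route A with probability p; indifference gives 3p + 14(1−p) = 9p + 7(1−p), so p = 7/13.
Similarly General Y's optimal q on defend A is 2/13, and the value is 3·(2/13) + (9)·(11/13) = 105/13.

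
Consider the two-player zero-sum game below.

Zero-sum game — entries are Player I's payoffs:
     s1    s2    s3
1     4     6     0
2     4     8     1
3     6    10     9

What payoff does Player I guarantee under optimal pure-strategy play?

Row minima: 0, 1, 6 → Player I's maximin is 6.
Column maxima: 6, 10, 9 → Player II's minimax is 6.
They coincide at (3, s1), so the value is 6.

6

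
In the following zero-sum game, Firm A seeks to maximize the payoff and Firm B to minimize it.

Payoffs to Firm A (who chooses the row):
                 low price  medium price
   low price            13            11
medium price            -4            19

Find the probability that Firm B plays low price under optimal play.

Row minima are 11 and -4, so Firm A's maximin is 11; column maxima are 13 and 19, so Firm B's minimax is 13. These differ, so the equilibrium is in mixed strategies.
Let Firm B play low price with probability q. Firm A is indifferent when 13q + 11(1−q) = −4q + 19(1−q), giving q = 8/25.

8/25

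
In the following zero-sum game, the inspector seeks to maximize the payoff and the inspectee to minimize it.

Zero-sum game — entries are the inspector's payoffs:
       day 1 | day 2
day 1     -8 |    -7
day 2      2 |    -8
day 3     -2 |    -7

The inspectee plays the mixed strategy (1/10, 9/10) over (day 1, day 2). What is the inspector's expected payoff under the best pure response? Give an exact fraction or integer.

day 1: (-8)·(1/10) + (-7)·(9/10) = -71/10.
day 2: (2)·(1/10) + (-8)·(9/10) = -7.
day 3: (-2)·(1/10) + (-7)·(9/10) = -13/2.
The best pure response is day 3 with expected payoff -13/2.

-13/2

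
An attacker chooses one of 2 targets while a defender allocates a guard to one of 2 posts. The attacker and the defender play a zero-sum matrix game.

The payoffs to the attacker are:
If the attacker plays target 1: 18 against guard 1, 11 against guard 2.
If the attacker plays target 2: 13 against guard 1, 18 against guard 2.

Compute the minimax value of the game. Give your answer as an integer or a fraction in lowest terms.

181/12

Row minima are 11 and 13, so the attacker's maximin is 13; column maxima are 18 and 18, so the defender's minimax is 18. These differ, so the equilibrium is in mixed strategies.
Let the attacker play target 1 with probability p. The defender is indifferent when 18p + 13(1−p) = 11p + 18(1−p), giving p = 5/12.
Let the defender play guard 1 with probability q. The attacker is indifferent when 18q + 11(1−q) = 13q + 18(1−q), giving q = 7/12.
The value is 18·(7/12) + (11)·(5/12) = 181/12.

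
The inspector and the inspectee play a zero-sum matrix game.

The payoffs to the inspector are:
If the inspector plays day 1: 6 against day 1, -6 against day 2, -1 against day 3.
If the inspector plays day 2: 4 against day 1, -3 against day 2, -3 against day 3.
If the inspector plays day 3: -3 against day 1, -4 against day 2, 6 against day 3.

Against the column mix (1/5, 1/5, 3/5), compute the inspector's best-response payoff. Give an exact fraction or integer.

day 1: (6)·(1/5) + (-6)·(1/5) + (-1)·(3/5) = -3/5.
day 2: (4)·(1/5) + (-3)·(1/5) + (-3)·(3/5) = -8/5.
day 3: (-3)·(1/5) + (-4)·(1/5) + (6)·(3/5) = 11/5.
The best pure response is day 3 with expected payoff 11/5.

11/5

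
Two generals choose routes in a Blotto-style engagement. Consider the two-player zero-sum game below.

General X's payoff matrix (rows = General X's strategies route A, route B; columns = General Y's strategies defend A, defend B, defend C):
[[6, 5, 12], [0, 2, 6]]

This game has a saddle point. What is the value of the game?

5

Row minima: 5, 0 → General X's maximin is 5.
Column maxima: 6, 5, 12 → General Y's minimax is 5.
They coincide at (route A, defend B), so the value is 5.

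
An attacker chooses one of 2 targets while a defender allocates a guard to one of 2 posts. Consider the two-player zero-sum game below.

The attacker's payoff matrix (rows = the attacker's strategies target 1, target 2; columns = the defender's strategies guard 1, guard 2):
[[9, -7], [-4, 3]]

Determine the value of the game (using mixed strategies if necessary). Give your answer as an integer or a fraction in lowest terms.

-1/23

Row minima are -7 and -4, so the attacker's maximin is -4; column maxima are 9 and 3, so the defender's minimax is 3. These differ, so the equilibrium is in mixed strategies.
Let the attacker play target 1 with probability p. The defender is indifferent when 9p − 4(1−p) = −7p + 3(1−p), giving p = 7/23.
Let the defender play guard 1 with probability q. The attacker is indifferent when 9q − 7(1−q) = −4q + 3(1−q), giving q = 10/23.
The value is 9·(10/23) + (-7)·(13/23) = -1/23.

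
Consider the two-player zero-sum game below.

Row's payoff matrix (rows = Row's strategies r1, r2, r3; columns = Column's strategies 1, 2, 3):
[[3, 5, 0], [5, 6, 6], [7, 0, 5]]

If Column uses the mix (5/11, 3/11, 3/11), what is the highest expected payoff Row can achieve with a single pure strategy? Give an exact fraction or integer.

r1: (3)·(5/11) + (5)·(3/11) + (0)·(3/11) = 30/11.
r2: (5)·(5/11) + (6)·(3/11) + (6)·(3/11) = 61/11.
r3: (7)·(5/11) + (0)·(3/11) + (5)·(3/11) = 50/11.
The best pure response is r2 with expected payoff 61/11.

61/11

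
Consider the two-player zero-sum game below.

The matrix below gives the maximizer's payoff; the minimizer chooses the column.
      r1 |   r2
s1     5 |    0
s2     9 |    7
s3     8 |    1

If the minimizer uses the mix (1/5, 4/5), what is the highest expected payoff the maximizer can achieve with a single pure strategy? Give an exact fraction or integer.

37/5

s1: (5)·(1/5) + (0)·(4/5) = 1.
s2: (9)·(1/5) + (7)·(4/5) = 37/5.
s3: (8)·(1/5) + (1)·(4/5) = 12/5.
The best pure response is s2 with expected payoff 37/5.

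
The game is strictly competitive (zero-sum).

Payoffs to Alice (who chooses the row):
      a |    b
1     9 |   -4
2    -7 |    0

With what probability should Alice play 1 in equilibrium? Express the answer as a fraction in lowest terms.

7/20

Row minima are -4 and -7, so Alice's maximin is -4; column maxima are 9 and 0, so Bob's minimax is 0. These differ, so the equilibrium is in mixed strategies.
Let Alice play 1 with probability p. Bob is indifferent when 9p − 7(1−p) = −4p, giving p = 7/20.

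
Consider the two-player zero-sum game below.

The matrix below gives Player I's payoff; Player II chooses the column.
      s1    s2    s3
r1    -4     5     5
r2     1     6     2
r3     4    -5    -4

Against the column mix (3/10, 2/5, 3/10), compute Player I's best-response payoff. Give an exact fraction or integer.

r1: (-4)·(3/10) + (5)·(2/5) + (5)·(3/10) = 23/10.
r2: (1)·(3/10) + (6)·(2/5) + (2)·(3/10) = 33/10.
r3: (4)·(3/10) + (-5)·(2/5) + (-4)·(3/10) = -2.
The best pure response is r2 with expected payoff 33/10.

33/10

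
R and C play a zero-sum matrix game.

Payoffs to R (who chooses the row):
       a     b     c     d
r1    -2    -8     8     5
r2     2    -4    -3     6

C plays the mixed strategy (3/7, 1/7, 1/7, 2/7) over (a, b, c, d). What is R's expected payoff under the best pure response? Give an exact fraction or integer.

11/7

r1: (-2)·(3/7) + (-8)·(1/7) + (8)·(1/7) + (5)·(2/7) = 4/7.
r2: (2)·(3/7) + (-4)·(1/7) + (-3)·(1/7) + (6)·(2/7) = 11/7.
The best pure response is r2 with expected payoff 11/7.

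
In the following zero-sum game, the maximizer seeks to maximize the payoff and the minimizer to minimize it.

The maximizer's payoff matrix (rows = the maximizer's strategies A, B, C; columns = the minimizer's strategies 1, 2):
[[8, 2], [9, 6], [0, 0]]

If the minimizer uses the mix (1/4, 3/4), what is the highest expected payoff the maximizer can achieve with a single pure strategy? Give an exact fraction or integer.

27/4

A: (8)·(1/4) + (2)·(3/4) = 7/2.
B: (9)·(1/4) + (6)·(3/4) = 27/4.
C: (0)·(1/4) + (0)·(3/4) = 0.
The best pure response is B with expected payoff 27/4.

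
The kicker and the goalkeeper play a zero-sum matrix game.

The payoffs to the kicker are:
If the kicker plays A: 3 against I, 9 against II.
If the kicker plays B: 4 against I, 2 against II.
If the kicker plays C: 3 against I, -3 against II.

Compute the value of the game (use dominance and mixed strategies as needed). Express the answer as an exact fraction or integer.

Row C is strictly dominated by row B, so the kicker never plays it.
The remaining 2×2 game on (A, B) × (I, II) has no saddle point. Let the kicker play A with probability p; indifference gives 3p + 4(1−p) = 9p + 2(1−p), so p = 1/4.
Similarly the goalkeeper's optimal q on I is 7/8, and the value is 3·(7/8) + (9)·(1/8) = 15/4.

15/4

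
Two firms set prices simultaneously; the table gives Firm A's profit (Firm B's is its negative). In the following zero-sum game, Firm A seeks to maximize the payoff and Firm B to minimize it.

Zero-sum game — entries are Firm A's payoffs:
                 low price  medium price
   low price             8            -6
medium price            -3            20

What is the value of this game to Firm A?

Row minima are -6 and -3, so Firm A's maximin is -3; column maxima are 8 and 20, so Firm B's minimax is 8. These differ, so the equilibrium is in mixed strategies.
Let Firm A play low price with probability p. Firm B is indifferent when 8p − 3(1−p) = −6p + 20(1−p), giving p = 23/37.
Let Firm B play low price with probability q. Firm A is indifferent when 8q − 6(1−q) = −3q + 20(1−q), giving q = 26/37.
The value is 8·(26/37) + (-6)·(11/37) = 142/37.

142/37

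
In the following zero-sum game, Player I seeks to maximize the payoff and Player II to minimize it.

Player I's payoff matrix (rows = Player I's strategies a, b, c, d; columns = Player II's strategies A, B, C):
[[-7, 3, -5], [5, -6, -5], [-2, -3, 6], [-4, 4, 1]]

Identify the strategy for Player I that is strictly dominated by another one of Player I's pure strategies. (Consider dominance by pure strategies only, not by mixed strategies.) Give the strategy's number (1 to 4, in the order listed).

1

Compare a with d: -4 > -7, 4 > 3, 1 > -5.
So d strictly dominates a for Player I; a is strictly dominated.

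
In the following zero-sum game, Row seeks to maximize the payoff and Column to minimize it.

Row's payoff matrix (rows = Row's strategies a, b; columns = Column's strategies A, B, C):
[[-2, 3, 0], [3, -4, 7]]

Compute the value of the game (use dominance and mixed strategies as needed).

Column C is strictly dominated by A for Column (it gives Row more in every row).
The remaining 2×2 game on (a, b) × (A, B) has no saddle point. Let Row play a with probability p; indifference gives −2p + 3(1−p) = 3p − 4(1−p), so p = 7/12.
Similarly Column's optimal q on A is 7/12, and the value is -2·(7/12) + (3)·(5/12) = 1/12.

1/12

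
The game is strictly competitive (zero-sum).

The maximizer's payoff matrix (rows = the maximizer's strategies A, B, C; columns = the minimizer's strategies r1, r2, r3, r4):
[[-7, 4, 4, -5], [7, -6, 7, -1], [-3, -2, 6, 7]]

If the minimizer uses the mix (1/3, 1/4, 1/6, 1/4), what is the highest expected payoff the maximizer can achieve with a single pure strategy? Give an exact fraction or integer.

A: (-7)·(1/3) + (4)·(1/4) + (4)·(1/6) + (-5)·(1/4) = -23/12.
B: (7)·(1/3) + (-6)·(1/4) + (7)·(1/6) + (-1)·(1/4) = 7/4.
C: (-3)·(1/3) + (-2)·(1/4) + (6)·(1/6) + (7)·(1/4) = 5/4.
The best pure response is B with expected payoff 7/4.

7/4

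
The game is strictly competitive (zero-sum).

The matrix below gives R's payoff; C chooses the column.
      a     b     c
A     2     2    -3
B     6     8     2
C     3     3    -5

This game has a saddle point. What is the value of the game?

Row minima: -3, 2, -5 → R's maximin is 2.
Column maxima: 6, 8, 2 → C's minimax is 2.
They coincide at (B, c), so the value is 2.

2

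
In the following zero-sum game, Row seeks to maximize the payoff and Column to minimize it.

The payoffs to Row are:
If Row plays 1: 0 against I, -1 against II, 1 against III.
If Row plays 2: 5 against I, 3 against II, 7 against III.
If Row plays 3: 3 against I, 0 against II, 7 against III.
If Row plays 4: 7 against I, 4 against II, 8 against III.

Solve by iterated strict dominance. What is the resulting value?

4

Row 3 is strictly dominated by row 4 (7>3, 4>0, 8>7); eliminate 3.
Column III is strictly dominated by I for Column (0<1, 5<7, 7<8); eliminate III.
Row 2 is strictly dominated by row 4 (7>5, 4>3); eliminate 2.
Row 1 is strictly dominated by row 4 (7>0, 4>-1); eliminate 1.
Column I is strictly dominated by II for Column (4<7); eliminate I.
Only (4, II) remains, with payoff 4.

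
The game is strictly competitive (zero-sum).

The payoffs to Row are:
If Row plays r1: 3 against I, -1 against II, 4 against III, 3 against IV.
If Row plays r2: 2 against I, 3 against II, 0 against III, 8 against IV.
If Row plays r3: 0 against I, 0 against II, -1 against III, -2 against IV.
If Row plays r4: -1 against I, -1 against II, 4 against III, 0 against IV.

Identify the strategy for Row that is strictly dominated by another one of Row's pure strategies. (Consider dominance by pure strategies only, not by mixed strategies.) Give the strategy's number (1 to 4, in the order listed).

Compare r3 with r2: 2 > 0, 3 > 0, 0 > -1, 8 > -2.
So r2 strictly dominates r3 for Row; r3 is strictly dominated.

3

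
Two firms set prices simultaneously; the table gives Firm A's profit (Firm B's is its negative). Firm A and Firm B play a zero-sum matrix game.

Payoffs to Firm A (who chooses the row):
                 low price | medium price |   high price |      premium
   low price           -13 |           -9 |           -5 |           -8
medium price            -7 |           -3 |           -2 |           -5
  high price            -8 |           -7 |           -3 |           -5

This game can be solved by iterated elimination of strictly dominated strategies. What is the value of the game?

Row low price is strictly dominated by row medium price (-7>-13, -3>-9, -2>-5, -5>-8); eliminate low price.
Column medium price is strictly dominated by low price for Firm B (-7<-3, -8<-7); eliminate medium price.
Column high price is strictly dominated by low price for Firm B (-7<-2, -8<-3); eliminate high price.
Column premium is strictly dominated by low price for Firm B (-7<-5, -8<-5); eliminate premium.
Row high price is strictly dominated by row medium price (-7>-8); eliminate high price.
Only (medium price, low price) remains, with payoff -7.

-7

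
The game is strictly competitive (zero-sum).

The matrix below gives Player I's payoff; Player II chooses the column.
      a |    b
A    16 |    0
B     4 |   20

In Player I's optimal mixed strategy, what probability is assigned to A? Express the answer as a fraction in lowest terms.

Row minima are 0 and 4, so Player I's maximin is 4; column maxima are 16 and 20, so Player II's minimax is 16. These differ, so the equilibrium is in mixed strategies.
Let Player I play A with probability p. Player II is indifferent when 16p + 4(1−p) = 20(1−p), giving p = 1/2.

1/2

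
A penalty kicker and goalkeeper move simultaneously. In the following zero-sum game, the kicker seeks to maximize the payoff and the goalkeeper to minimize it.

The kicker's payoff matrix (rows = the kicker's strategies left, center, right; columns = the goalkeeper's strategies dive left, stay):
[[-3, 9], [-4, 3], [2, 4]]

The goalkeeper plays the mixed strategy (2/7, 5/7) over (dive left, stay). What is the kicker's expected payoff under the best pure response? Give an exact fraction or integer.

left: (-3)·(2/7) + (9)·(5/7) = 39/7.
center: (-4)·(2/7) + (3)·(5/7) = 1.
right: (2)·(2/7) + (4)·(5/7) = 24/7.
The best pure response is left with expected payoff 39/7.

39/7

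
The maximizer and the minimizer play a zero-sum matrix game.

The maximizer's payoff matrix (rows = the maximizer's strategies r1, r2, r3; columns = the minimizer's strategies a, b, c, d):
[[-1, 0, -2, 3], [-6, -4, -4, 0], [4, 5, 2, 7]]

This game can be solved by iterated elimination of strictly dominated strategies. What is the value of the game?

Row r2 is strictly dominated by row r1 (-1>-6, 0>-4, -2>-4, 3>0); eliminate r2.
Row r1 is strictly dominated by row r3 (4>-1, 5>0, 2>-2, 7>3); eliminate r1.
Column b is strictly dominated by a for the minimizer (4<5); eliminate b.
Column d is strictly dominated by a for the minimizer (4<7); eliminate d.
Column a is strictly dominated by c for the minimizer (2<4); eliminate a.
Only (r3, c) remains, with payoff 2.

2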